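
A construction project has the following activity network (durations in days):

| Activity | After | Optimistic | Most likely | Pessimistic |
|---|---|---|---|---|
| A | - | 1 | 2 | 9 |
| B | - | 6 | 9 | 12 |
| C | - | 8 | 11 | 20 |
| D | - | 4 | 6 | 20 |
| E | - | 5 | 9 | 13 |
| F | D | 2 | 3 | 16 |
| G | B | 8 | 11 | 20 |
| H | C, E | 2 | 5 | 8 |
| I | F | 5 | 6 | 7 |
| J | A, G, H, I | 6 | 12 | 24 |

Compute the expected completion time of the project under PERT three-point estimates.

34 days

te_A = (1 + 4·2 + 9)/6 = 18/6 = 3
te_B = (6 + 4·9 + 12)/6 = 54/6 = 9
te_C = (8 + 4·11 + 20)/6 = 72/6 = 12
te_D = (4 + 4·6 + 20)/6 = 48/6 = 8
te_E = (5 + 4·9 + 13)/6 = 54/6 = 9
te_F = (2 + 4·3 + 16)/6 = 30/6 = 5
te_G = (8 + 4·11 + 20)/6 = 72/6 = 12
te_H = (2 + 4·5 + 8)/6 = 30/6 = 5
te_I = (5 + 4·6 + 7)/6 = 36/6 = 6
te_J = (6 + 4·12 + 24)/6 = 78/6 = 13

Forward pass:
ES_A = 0; EF_A = 3
ES_B = 0; EF_B = 9
ES_C = 0; EF_C = 12
ES_D = 0; EF_D = 8
ES_E = 0; EF_E = 9
ES_F = 8; EF_F = 8+5 = 13
ES_G = 9; EF_G = 9+12 = 21
ES_H = max(EF_C=12, EF_E=9) = 12; EF_H = 12+5 = 17
ES_I = 13; EF_I = 13+6 = 19
ES_J = max(EF_A=3, EF_G=21, EF_H=17, EF_I=19) = 21; EF_J = 21+13 = 34
Expected project duration μ = 34 days. Critical path: B → G → J.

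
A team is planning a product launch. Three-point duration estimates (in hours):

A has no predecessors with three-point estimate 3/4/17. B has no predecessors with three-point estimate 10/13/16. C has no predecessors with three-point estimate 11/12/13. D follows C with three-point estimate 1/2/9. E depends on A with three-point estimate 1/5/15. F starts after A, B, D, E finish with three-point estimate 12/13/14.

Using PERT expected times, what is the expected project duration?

te_A = (3 + 4·4 + 17)/6 = 36/6 = 6
te_B = (10 + 4·13 + 16)/6 = 78/6 = 13
te_C = (11 + 4·12 + 13)/6 = 72/6 = 12
te_D = (1 + 4·2 + 9)/6 = 18/6 = 3
te_E = (1 + 4·5 + 15)/6 = 36/6 = 6
te_F = (12 + 4·13 + 14)/6 = 78/6 = 13

Forward pass:
ES_A = 0; EF_A = 6
ES_B = 0; EF_B = 13
ES_C = 0; EF_C = 12
ES_D = 12; EF_D = 12+3 = 15
ES_E = 6; EF_E = 6+6 = 12
ES_F = max(EF_A=6, EF_B=13, EF_D=15, EF_E=12) = 15; EF_F = 15+13 = 28
Expected project duration μ = 28 hours. Critical path: C → D → F.

28 hours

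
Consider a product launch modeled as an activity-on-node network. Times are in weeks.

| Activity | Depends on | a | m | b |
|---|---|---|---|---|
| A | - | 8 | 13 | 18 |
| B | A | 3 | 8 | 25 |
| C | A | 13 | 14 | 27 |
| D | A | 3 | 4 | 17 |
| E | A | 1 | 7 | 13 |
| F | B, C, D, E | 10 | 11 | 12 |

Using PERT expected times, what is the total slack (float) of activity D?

10 weeks

te_A = (8 + 4·13 + 18)/6 = 78/6 = 13
te_B = (3 + 4·8 + 25)/6 = 60/6 = 10
te_C = (13 + 4·14 + 27)/6 = 96/6 = 16
te_D = (3 + 4·4 + 17)/6 = 36/6 = 6
te_E = (1 + 4·7 + 13)/6 = 42/6 = 7
te_F = (10 + 4·11 + 12)/6 = 66/6 = 11

Forward pass:
ES_A = 0; EF_A = 13
ES_B = 13; EF_B = 13+10 = 23
ES_C = 13; EF_C = 13+16 = 29
ES_D = 13; EF_D = 13+6 = 19
ES_E = 13; EF_E = 13+7 = 20
ES_F = max(EF_B=23, EF_C=29, EF_D=19, EF_E=20) = 29; EF_F = 29+11 = 40
Expected project duration μ = 40 weeks. Critical path: A → C → F.

Backward pass:
LF_F = 40; LS_F = 40−11 = 29
LF_E = LS_F = 29; LS_E = 29−7 = 22
LF_D = LS_F = 29; LS_D = 29−6 = 23
LF_C = LS_F = 29; LS_C = 29−16 = 13
LF_B = LS_F = 29; LS_B = 29−10 = 19
LF_A = min(LS_B=19, LS_C=13, LS_D=23, LS_E=22) = 13; LS_A = 13−13 = 0
Slack_D = LS_D − ES_D = 23 − 13 = 10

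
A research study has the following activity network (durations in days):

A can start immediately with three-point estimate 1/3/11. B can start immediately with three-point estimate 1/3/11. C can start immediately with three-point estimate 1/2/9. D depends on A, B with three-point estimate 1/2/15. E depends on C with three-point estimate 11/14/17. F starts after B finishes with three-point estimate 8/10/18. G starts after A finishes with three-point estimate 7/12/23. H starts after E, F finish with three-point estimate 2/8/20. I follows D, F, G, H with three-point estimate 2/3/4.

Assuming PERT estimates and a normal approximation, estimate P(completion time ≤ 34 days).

te_A = (1 + 4·3 + 11)/6 = 24/6 = 4; σ²_A = ((11−1)/6)² = 2.778
te_B = (1 + 4·3 + 11)/6 = 24/6 = 4; σ²_B = ((11−1)/6)² = 2.778
te_C = (1 + 4·2 + 9)/6 = 18/6 = 3; σ²_C = ((9−1)/6)² = 1.778
te_D = (1 + 4·2 + 15)/6 = 24/6 = 4; σ²_D = ((15−1)/6)² = 5.444
te_E = (11 + 4·14 + 17)/6 = 84/6 = 14; σ²_E = ((17−11)/6)² = 1.000
te_F = (8 + 4·10 + 18)/6 = 66/6 = 11; σ²_F = ((18−8)/6)² = 2.778
te_G = (7 + 4·12 + 23)/6 = 78/6 = 13; σ²_G = ((23−7)/6)² = 7.111
te_H = (2 + 4·8 + 20)/6 = 54/6 = 9; σ²_H = ((20−2)/6)² = 9.000
te_I = (2 + 4·3 + 4)/6 = 18/6 = 3; σ²_I = ((4−2)/6)² = 0.111

Forward pass:
ES_A = 0; EF_A = 4
ES_B = 0; EF_B = 4
ES_C = 0; EF_C = 3
ES_D = max(EF_A=4, EF_B=4) = 4; EF_D = 4+4 = 8
ES_E = 3; EF_E = 3+14 = 17
ES_F = 4; EF_F = 4+11 = 15
ES_G = 4; EF_G = 4+13 = 17
ES_H = max(EF_E=17, EF_F=15) = 17; EF_H = 17+9 = 26
ES_I = max(EF_D=8, EF_F=15, EF_G=17, EF_H=26) = 26; EF_I = 26+3 = 29
Expected project duration μ = 29 days. Critical path: C → E → H → I.

Variance along critical path = 1.778 + 1.000 + 9.000 + 0.111 = 11.889; σ = √11.889 = 3.448 days.
Z = (34 − 29) / 3.448 = 1.450
P(T ≤ 34) = Φ(1.450) ≈ 0.926

0.926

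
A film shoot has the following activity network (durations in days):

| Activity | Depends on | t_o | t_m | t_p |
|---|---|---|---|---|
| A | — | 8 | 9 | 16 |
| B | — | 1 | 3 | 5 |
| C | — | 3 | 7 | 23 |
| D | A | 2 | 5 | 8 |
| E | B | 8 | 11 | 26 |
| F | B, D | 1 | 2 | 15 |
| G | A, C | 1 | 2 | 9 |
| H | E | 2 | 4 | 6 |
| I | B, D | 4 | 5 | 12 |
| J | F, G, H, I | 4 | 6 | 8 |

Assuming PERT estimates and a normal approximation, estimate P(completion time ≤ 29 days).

te_A = (8 + 4·9 + 16)/6 = 60/6 = 10; σ²_A = ((16−8)/6)² = 1.778
te_B = (1 + 4·3 + 5)/6 = 18/6 = 3; σ²_B = ((5−1)/6)² = 0.444
te_C = (3 + 4·7 + 23)/6 = 54/6 = 9; σ²_C = ((23−3)/6)² = 11.111
te_D = (2 + 4·5 + 8)/6 = 30/6 = 5; σ²_D = ((8−2)/6)² = 1.000
te_E = (8 + 4·11 + 26)/6 = 78/6 = 13; σ²_E = ((26−8)/6)² = 9.000
te_F = (1 + 4·2 + 15)/6 = 24/6 = 4; σ²_F = ((15−1)/6)² = 5.444
te_G = (1 + 4·2 + 9)/6 = 18/6 = 3; σ²_G = ((9−1)/6)² = 1.778
te_H = (2 + 4·4 + 6)/6 = 24/6 = 4; σ²_H = ((6−2)/6)² = 0.444
te_I = (4 + 4·5 + 12)/6 = 36/6 = 6; σ²_I = ((12−4)/6)² = 1.778
te_J = (4 + 4·6 + 8)/6 = 36/6 = 6; σ²_J = ((8−4)/6)² = 0.444

Forward pass:
ES_A = 0; EF_A = 10
ES_B = 0; EF_B = 3
ES_C = 0; EF_C = 9
ES_D = 10; EF_D = 10+5 = 15
ES_E = 3; EF_E = 3+13 = 16
ES_F = max(EF_B=3, EF_D=15) = 15; EF_F = 15+4 = 19
ES_G = max(EF_A=10, EF_C=9) = 10; EF_G = 10+3 = 13
ES_H = 16; EF_H = 16+4 = 20
ES_I = max(EF_B=3, EF_D=15) = 15; EF_I = 15+6 = 21
ES_J = max(EF_F=19, EF_G=13, EF_H=20, EF_I=21) = 21; EF_J = 21+6 = 27
Expected project duration μ = 27 days. Critical path: A → D → I → J.

Variance along critical path = 1.778 + 1.000 + 1.778 + 0.444 = 5.000; σ = √5.000 = 2.236 days.
Z = (29 − 27) / 2.236 = 0.894
P(T ≤ 29) = Φ(0.894) ≈ 0.814

0.814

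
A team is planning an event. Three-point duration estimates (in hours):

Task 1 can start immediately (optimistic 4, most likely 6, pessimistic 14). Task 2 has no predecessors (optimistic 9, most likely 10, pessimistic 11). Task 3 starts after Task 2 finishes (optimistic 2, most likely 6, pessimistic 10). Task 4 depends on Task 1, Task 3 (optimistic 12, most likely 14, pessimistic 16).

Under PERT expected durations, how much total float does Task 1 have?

9 hours

te_Task 1 = (4 + 4·6 + 14)/6 = 42/6 = 7
te_Task 2 = (9 + 4·10 + 11)/6 = 60/6 = 10
te_Task 3 = (2 + 4·6 + 10)/6 = 36/6 = 6
te_Task 4 = (12 + 4·14 + 16)/6 = 84/6 = 14

Forward pass:
ES_Task 1 = 0; EF_Task 1 = 7
ES_Task 2 = 0; EF_Task 2 = 10
ES_Task 3 = 10; EF_Task 3 = 10+6 = 16
ES_Task 4 = max(EF_Task 1=7, EF_Task 3=16) = 16; EF_Task 4 = 16+14 = 30
Expected project duration μ = 30 hours. Critical path: Task 2 → Task 3 → Task 4.

Backward pass:
LF_Task 4 = 30; LS_Task 4 = 30−14 = 16
LF_Task 3 = LS_Task 4 = 16; LS_Task 3 = 16−6 = 10
LF_Task 2 = LS_Task 3 = 10; LS_Task 2 = 10−10 = 0
LF_Task 1 = LS_Task 4 = 16; LS_Task 1 = 16−7 = 9
Slack_Task 1 = LS_Task 1 − ES_Task 1 = 9 − 0 = 9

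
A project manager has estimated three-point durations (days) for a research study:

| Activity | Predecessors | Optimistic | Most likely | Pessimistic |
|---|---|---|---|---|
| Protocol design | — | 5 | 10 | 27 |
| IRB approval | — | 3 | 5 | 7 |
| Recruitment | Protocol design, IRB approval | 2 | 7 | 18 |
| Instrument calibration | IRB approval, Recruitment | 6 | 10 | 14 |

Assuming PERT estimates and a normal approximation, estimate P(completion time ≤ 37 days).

te_Protocol design = (5 + 4·10 + 27)/6 = 72/6 = 12; σ²_Protocol design = ((27−5)/6)² = 13.444
te_IRB approval = (3 + 4·5 + 7)/6 = 30/6 = 5; σ²_IRB approval = ((7−3)/6)² = 0.444
te_Recruitment = (2 + 4·7 + 18)/6 = 48/6 = 8; σ²_Recruitment = ((18−2)/6)² = 7.111
te_Instrument calibration = (6 + 4·10 + 14)/6 = 60/6 = 10; σ²_Instrument calibration = ((14−6)/6)² = 1.778

Forward pass:
ES_Protocol design = 0; EF_Protocol design = 12
ES_IRB approval = 0; EF_IRB approval = 5
ES_Recruitment = max(EF_Protocol design=12, EF_IRB approval=5) = 12; EF_Recruitment = 12+8 = 20
ES_Instrument calibration = max(EF_IRB approval=5, EF_Recruitment=20) = 20; EF_Instrument calibration = 20+10 = 30
Expected project duration μ = 30 days. Critical path: Protocol design → Recruitment → Instrument calibration.

Variance along critical path = 13.444 + 7.111 + 1.778 = 22.333; σ = √22.333 = 4.726 days.
Z = (37 − 30) / 4.726 = 1.481
P(T ≤ 37) = Φ(1.481) ≈ 0.931

0.931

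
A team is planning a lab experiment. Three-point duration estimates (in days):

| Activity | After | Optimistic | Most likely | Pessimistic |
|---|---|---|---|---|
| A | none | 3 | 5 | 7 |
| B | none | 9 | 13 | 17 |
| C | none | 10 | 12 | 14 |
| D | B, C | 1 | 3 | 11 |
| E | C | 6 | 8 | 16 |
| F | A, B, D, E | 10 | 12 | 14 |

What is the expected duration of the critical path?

te_A = (3 + 4·5 + 7)/6 = 30/6 = 5
te_B = (9 + 4·13 + 17)/6 = 78/6 = 13
te_C = (10 + 4·12 + 14)/6 = 72/6 = 12
te_D = (1 + 4·3 + 11)/6 = 24/6 = 4
te_E = (6 + 4·8 + 16)/6 = 54/6 = 9
te_F = (10 + 4·12 + 14)/6 = 72/6 = 12

Forward pass:
ES_A = 0; EF_A = 5
ES_B = 0; EF_B = 13
ES_C = 0; EF_C = 12
ES_D = max(EF_B=13, EF_C=12) = 13; EF_D = 13+4 = 17
ES_E = 12; EF_E = 12+9 = 21
ES_F = max(EF_A=5, EF_B=13, EF_D=17, EF_E=21) = 21; EF_F = 21+12 = 33
Expected project duration μ = 33 days. Critical path: C → E → F.

33 days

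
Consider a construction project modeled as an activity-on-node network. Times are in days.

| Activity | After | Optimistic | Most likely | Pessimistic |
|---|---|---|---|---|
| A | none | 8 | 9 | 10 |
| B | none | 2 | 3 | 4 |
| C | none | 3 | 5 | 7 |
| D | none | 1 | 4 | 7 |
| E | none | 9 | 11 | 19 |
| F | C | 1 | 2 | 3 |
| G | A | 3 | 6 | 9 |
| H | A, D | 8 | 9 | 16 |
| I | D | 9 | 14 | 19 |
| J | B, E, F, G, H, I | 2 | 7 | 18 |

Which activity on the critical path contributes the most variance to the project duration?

te_A = (8 + 4·9 + 10)/6 = 54/6 = 9; σ²_A = ((10−8)/6)² = 0.111
te_B = (2 + 4·3 + 4)/6 = 18/6 = 3; σ²_B = ((4−2)/6)² = 0.111
te_C = (3 + 4·5 + 7)/6 = 30/6 = 5; σ²_C = ((7−3)/6)² = 0.444
te_D = (1 + 4·4 + 7)/6 = 24/6 = 4; σ²_D = ((7−1)/6)² = 1.000
te_E = (9 + 4·11 + 19)/6 = 72/6 = 12; σ²_E = ((19−9)/6)² = 2.778
te_F = (1 + 4·2 + 3)/6 = 12/6 = 2; σ²_F = ((3−1)/6)² = 0.111
te_G = (3 + 4·6 + 9)/6 = 36/6 = 6; σ²_G = ((9−3)/6)² = 1.000
te_H = (8 + 4·9 + 16)/6 = 60/6 = 10; σ²_H = ((16−8)/6)² = 1.778
te_I = (9 + 4·14 + 19)/6 = 84/6 = 14; σ²_I = ((19−9)/6)² = 2.778
te_J = (2 + 4·7 + 18)/6 = 48/6 = 8; σ²_J = ((18−2)/6)² = 7.111

Forward pass:
ES_A = 0; EF_A = 9
ES_B = 0; EF_B = 3
ES_C = 0; EF_C = 5
ES_D = 0; EF_D = 4
ES_E = 0; EF_E = 12
ES_F = 5; EF_F = 5+2 = 7
ES_G = 9; EF_G = 9+6 = 15
ES_H = max(EF_A=9, EF_D=4) = 9; EF_H = 9+10 = 19
ES_I = 4; EF_I = 4+14 = 18
ES_J = max(EF_B=3, EF_E=12, EF_F=7, EF_G=15, EF_H=19, EF_I=18) = 19; EF_J = 19+8 = 27
Expected project duration μ = 27 days. Critical path: A → H → J.

Variances on critical path: σ²_A=0.111, σ²_H=1.778, σ²_J=7.111.
Largest is σ²_J = 7.111.

J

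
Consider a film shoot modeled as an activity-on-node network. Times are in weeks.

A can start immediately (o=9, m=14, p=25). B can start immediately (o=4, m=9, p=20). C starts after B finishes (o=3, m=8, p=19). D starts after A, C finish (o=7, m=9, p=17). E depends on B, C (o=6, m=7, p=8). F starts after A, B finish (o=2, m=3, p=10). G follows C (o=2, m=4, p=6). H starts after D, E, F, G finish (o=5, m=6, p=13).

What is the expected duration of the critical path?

36 weeks

te_A = (9 + 4·14 + 25)/6 = 90/6 = 15
te_B = (4 + 4·9 + 20)/6 = 60/6 = 10
te_C = (3 + 4·8 + 19)/6 = 54/6 = 9
te_D = (7 + 4·9 + 17)/6 = 60/6 = 10
te_E = (6 + 4·7 + 8)/6 = 42/6 = 7
te_F = (2 + 4·3 + 10)/6 = 24/6 = 4
te_G = (2 + 4·4 + 6)/6 = 24/6 = 4
te_H = (5 + 4·6 + 13)/6 = 42/6 = 7

Forward pass:
ES_A = 0; EF_A = 15
ES_B = 0; EF_B = 10
ES_C = 10; EF_C = 10+9 = 19
ES_D = max(EF_A=15, EF_C=19) = 19; EF_D = 19+10 = 29
ES_E = max(EF_B=10, EF_C=19) = 19; EF_E = 19+7 = 26
ES_F = max(EF_A=15, EF_B=10) = 15; EF_F = 15+4 = 19
ES_G = 19; EF_G = 19+4 = 23
ES_H = max(EF_D=29, EF_E=26, EF_F=19, EF_G=23) = 29; EF_H = 29+7 = 36
Expected project duration μ = 36 weeks. Critical path: B → C → D → H.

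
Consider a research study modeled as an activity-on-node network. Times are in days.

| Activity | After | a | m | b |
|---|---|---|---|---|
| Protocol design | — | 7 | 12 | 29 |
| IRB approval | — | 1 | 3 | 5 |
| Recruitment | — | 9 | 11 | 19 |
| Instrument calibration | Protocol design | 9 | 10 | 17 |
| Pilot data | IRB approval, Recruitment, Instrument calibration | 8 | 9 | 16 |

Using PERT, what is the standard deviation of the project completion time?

te_Protocol design = (7 + 4·12 + 29)/6 = 84/6 = 14; σ²_Protocol design = ((29−7)/6)² = 13.444
te_IRB approval = (1 + 4·3 + 5)/6 = 18/6 = 3; σ²_IRB approval = ((5−1)/6)² = 0.444
te_Recruitment = (9 + 4·11 + 19)/6 = 72/6 = 12; σ²_Recruitment = ((19−9)/6)² = 2.778
te_Instrument calibration = (9 + 4·10 + 17)/6 = 66/6 = 11; σ²_Instrument calibration = ((17−9)/6)² = 1.778
te_Pilot data = (8 + 4·9 + 16)/6 = 60/6 = 10; σ²_Pilot data = ((16−8)/6)² = 1.778

Forward pass:
ES_Protocol design = 0; EF_Protocol design = 14
ES_IRB approval = 0; EF_IRB approval = 3
ES_Recruitment = 0; EF_Recruitment = 12
ES_Instrument calibration = 14; EF_Instrument calibration = 14+11 = 25
ES_Pilot data = max(EF_IRB approval=3, EF_Recruitment=12, EF_Instrument calibration=25) = 25; EF_Pilot data = 25+10 = 35
Expected project duration μ = 35 days. Critical path: Protocol design → Instrument calibration → Pilot data.

Variance along critical path = 13.444 + 1.778 + 1.778 = 17.000
σ = √17.000 = 4.123 days

4.12 days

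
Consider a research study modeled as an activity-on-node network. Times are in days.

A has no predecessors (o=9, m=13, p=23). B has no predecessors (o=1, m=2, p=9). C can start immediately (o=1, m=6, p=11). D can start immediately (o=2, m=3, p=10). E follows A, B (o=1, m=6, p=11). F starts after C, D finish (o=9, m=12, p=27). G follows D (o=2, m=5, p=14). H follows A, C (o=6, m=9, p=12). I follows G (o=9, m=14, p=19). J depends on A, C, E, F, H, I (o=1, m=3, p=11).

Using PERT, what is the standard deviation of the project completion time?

te_A = (9 + 4·13 + 23)/6 = 84/6 = 14; σ²_A = ((23−9)/6)² = 5.444
te_B = (1 + 4·2 + 9)/6 = 18/6 = 3; σ²_B = ((9−1)/6)² = 1.778
te_C = (1 + 4·6 + 11)/6 = 36/6 = 6; σ²_C = ((11−1)/6)² = 2.778
te_D = (2 + 4·3 + 10)/6 = 24/6 = 4; σ²_D = ((10−2)/6)² = 1.778
te_E = (1 + 4·6 + 11)/6 = 36/6 = 6; σ²_E = ((11−1)/6)² = 2.778
te_F = (9 + 4·12 + 27)/6 = 84/6 = 14; σ²_F = ((27−9)/6)² = 9.000
te_G = (2 + 4·5 + 14)/6 = 36/6 = 6; σ²_G = ((14−2)/6)² = 4.000
te_H = (6 + 4·9 + 12)/6 = 54/6 = 9; σ²_H = ((12−6)/6)² = 1.000
te_I = (9 + 4·14 + 19)/6 = 84/6 = 14; σ²_I = ((19−9)/6)² = 2.778
te_J = (1 + 4·3 + 11)/6 = 24/6 = 4; σ²_J = ((11−1)/6)² = 2.778

Forward pass:
ES_A = 0; EF_A = 14
ES_B = 0; EF_B = 3
ES_C = 0; EF_C = 6
ES_D = 0; EF_D = 4
ES_E = max(EF_A=14, EF_B=3) = 14; EF_E = 14+6 = 20
ES_F = max(EF_C=6, EF_D=4) = 6; EF_F = 6+14 = 20
ES_G = 4; EF_G = 4+6 = 10
ES_H = max(EF_A=14, EF_C=6) = 14; EF_H = 14+9 = 23
ES_I = 10; EF_I = 10+14 = 24
ES_J = max(EF_A=14, EF_C=6, EF_E=20, EF_F=20, EF_H=23, EF_I=24) = 24; EF_J = 24+4 = 28
Expected project duration μ = 28 days. Critical path: D → G → I → J.

Variance along critical path = 1.778 + 4.000 + 2.778 + 2.778 = 11.333
σ = √11.333 = 3.367 days

3.37 days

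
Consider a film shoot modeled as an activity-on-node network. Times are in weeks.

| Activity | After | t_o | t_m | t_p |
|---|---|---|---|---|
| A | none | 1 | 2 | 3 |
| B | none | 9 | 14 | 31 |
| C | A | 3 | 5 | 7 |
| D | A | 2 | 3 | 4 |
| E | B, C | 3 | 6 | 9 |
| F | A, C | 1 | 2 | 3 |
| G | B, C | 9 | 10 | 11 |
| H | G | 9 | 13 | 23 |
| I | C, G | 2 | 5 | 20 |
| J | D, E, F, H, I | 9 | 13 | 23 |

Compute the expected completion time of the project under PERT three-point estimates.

te_A = (1 + 4·2 + 3)/6 = 12/6 = 2
te_B = (9 + 4·14 + 31)/6 = 96/6 = 16
te_C = (3 + 4·5 + 7)/6 = 30/6 = 5
te_D = (2 + 4·3 + 4)/6 = 18/6 = 3
te_E = (3 + 4·6 + 9)/6 = 36/6 = 6
te_F = (1 + 4·2 + 3)/6 = 12/6 = 2
te_G = (9 + 4·10 + 11)/6 = 60/6 = 10
te_H = (9 + 4·13 + 23)/6 = 84/6 = 14
te_I = (2 + 4·5 + 20)/6 = 42/6 = 7
te_J = (9 + 4·13 + 23)/6 = 84/6 = 14

Forward pass:
ES_A = 0; EF_A = 2
ES_B = 0; EF_B = 16
ES_C = 2; EF_C = 2+5 = 7
ES_D = 2; EF_D = 2+3 = 5
ES_E = max(EF_B=16, EF_C=7) = 16; EF_E = 16+6 = 22
ES_F = max(EF_A=2, EF_C=7) = 7; EF_F = 7+2 = 9
ES_G = max(EF_B=16, EF_C=7) = 16; EF_G = 16+10 = 26
ES_H = 26; EF_H = 26+14 = 40
ES_I = max(EF_C=7, EF_G=26) = 26; EF_I = 26+7 = 33
ES_J = max(EF_D=5, EF_E=22, EF_F=9, EF_H=40, EF_I=33) = 40; EF_J = 40+14 = 54
Expected project duration μ = 54 weeks. Critical path: B → G → H → J.

54 weeks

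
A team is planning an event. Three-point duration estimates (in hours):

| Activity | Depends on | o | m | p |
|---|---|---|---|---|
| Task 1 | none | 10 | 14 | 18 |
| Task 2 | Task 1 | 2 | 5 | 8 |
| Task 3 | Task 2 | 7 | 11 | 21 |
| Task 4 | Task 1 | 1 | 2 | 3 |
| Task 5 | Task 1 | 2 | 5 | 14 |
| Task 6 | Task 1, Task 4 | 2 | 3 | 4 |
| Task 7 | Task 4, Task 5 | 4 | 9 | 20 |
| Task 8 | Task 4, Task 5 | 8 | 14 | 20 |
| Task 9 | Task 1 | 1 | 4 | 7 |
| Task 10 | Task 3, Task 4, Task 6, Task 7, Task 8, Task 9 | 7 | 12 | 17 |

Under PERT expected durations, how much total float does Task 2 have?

3 hours

te_Task 1 = (10 + 4·14 + 18)/6 = 84/6 = 14
te_Task 2 = (2 + 4·5 + 8)/6 = 30/6 = 5
te_Task 3 = (7 + 4·11 + 21)/6 = 72/6 = 12
te_Task 4 = (1 + 4·2 + 3)/6 = 12/6 = 2
te_Task 5 = (2 + 4·5 + 14)/6 = 36/6 = 6
te_Task 6 = (2 + 4·3 + 4)/6 = 18/6 = 3
te_Task 7 = (4 + 4·9 + 20)/6 = 60/6 = 10
te_Task 8 = (8 + 4·14 + 20)/6 = 84/6 = 14
te_Task 9 = (1 + 4·4 + 7)/6 = 24/6 = 4
te_Task 10 = (7 + 4·12 + 17)/6 = 72/6 = 12

Forward pass:
ES_Task 1 = 0; EF_Task 1 = 14
ES_Task 2 = 14; EF_Task 2 = 14+5 = 19
ES_Task 3 = 19; EF_Task 3 = 19+12 = 31
ES_Task 4 = 14; EF_Task 4 = 14+2 = 16
ES_Task 5 = 14; EF_Task 5 = 14+6 = 20
ES_Task 6 = max(EF_Task 1=14, EF_Task 4=16) = 16; EF_Task 6 = 16+3 = 19
ES_Task 7 = max(EF_Task 4=16, EF_Task 5=20) = 20; EF_Task 7 = 20+10 = 30
ES_Task 8 = max(EF_Task 4=16, EF_Task 5=20) = 20; EF_Task 8 = 20+14 = 34
ES_Task 9 = 14; EF_Task 9 = 14+4 = 18
ES_Task 10 = max(EF_Task 3=31, EF_Task 4=16, EF_Task 6=19, EF_Task 7=30, EF_Task 8=34, EF_Task 9=18) = 34; EF_Task 10 = 34+12 = 46
Expected project duration μ = 46 hours. Critical path: Task 1 → Task 5 → Task 8 → Task 10.

Backward pass:
LF_Task 10 = 46; LS_Task 10 = 46−12 = 34
LF_Task 9 = LS_Task 10 = 34; LS_Task 9 = 34−4 = 30
LF_Task 8 = LS_Task 10 = 34; LS_Task 8 = 34−14 = 20
LF_Task 7 = LS_Task 10 = 34; LS_Task 7 = 34−10 = 24
LF_Task 6 = LS_Task 10 = 34; LS_Task 6 = 34−3 = 31
LF_Task 5 = min(LS_Task 7=24, LS_Task 8=20) = 20; LS_Task 5 = 20−6 = 14
LF_Task 4 = min(LS_Task 6=31, LS_Task 7=24, LS_Task 8=20, LS_Task 10=34) = 20; LS_Task 4 = 20−2 = 18
LF_Task 3 = LS_Task 10 = 34; LS_Task 3 = 34−12 = 22
LF_Task 2 = LS_Task 3 = 22; LS_Task 2 = 22−5 = 17
LF_Task 1 = min(LS_Task 2=17, LS_Task 4=18, LS_Task 5=14, LS_Task 6=31, LS_Task 9=30) = 14; LS_Task 1 = 14−14 = 0
Slack_Task 2 = LS_Task 2 − ES_Task 2 = 17 − 14 = 3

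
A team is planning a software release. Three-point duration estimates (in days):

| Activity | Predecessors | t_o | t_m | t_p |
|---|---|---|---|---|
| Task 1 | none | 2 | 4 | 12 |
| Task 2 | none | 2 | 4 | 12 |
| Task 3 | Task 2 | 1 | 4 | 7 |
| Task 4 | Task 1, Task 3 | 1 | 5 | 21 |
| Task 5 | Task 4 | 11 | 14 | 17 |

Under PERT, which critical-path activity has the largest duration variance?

te_Task 1 = (2 + 4·4 + 12)/6 = 30/6 = 5; σ²_Task 1 = ((12−2)/6)² = 2.778
te_Task 2 = (2 + 4·4 + 12)/6 = 30/6 = 5; σ²_Task 2 = ((12−2)/6)² = 2.778
te_Task 3 = (1 + 4·4 + 7)/6 = 24/6 = 4; σ²_Task 3 = ((7−1)/6)² = 1.000
te_Task 4 = (1 + 4·5 + 21)/6 = 42/6 = 7; σ²_Task 4 = ((21−1)/6)² = 11.111
te_Task 5 = (11 + 4·14 + 17)/6 = 84/6 = 14; σ²_Task 5 = ((17−11)/6)² = 1.000

Forward pass:
ES_Task 1 = 0; EF_Task 1 = 5
ES_Task 2 = 0; EF_Task 2 = 5
ES_Task 3 = 5; EF_Task 3 = 5+4 = 9
ES_Task 4 = max(EF_Task 1=5, EF_Task 3=9) = 9; EF_Task 4 = 9+7 = 16
ES_Task 5 = 16; EF_Task 5 = 16+14 = 30
Expected project duration μ = 30 days. Critical path: Task 2 → Task 3 → Task 4 → Task 5.

Variances on critical path: σ²_Task 2=2.778, σ²_Task 3=1.000, σ²_Task 4=11.111, σ²_Task 5=1.000.
Largest is σ²_Task 4 = 11.111.

Task 4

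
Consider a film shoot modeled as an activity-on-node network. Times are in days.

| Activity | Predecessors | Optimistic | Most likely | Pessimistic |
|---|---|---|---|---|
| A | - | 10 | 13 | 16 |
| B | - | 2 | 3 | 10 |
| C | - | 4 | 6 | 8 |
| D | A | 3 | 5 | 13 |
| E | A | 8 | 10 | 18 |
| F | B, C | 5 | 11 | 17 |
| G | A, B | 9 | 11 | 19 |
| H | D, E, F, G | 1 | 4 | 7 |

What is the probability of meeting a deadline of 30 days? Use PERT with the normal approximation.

te_A = (10 + 4·13 + 16)/6 = 78/6 = 13; σ²_A = ((16−10)/6)² = 1.000
te_B = (2 + 4·3 + 10)/6 = 24/6 = 4; σ²_B = ((10−2)/6)² = 1.778
te_C = (4 + 4·6 + 8)/6 = 36/6 = 6; σ²_C = ((8−4)/6)² = 0.444
te_D = (3 + 4·5 + 13)/6 = 36/6 = 6; σ²_D = ((13−3)/6)² = 2.778
te_E = (8 + 4·10 + 18)/6 = 66/6 = 11; σ²_E = ((18−8)/6)² = 2.778
te_F = (5 + 4·11 + 17)/6 = 66/6 = 11; σ²_F = ((17−5)/6)² = 4.000
te_G = (9 + 4·11 + 19)/6 = 72/6 = 12; σ²_G = ((19−9)/6)² = 2.778
te_H = (1 + 4·4 + 7)/6 = 24/6 = 4; σ²_H = ((7−1)/6)² = 1.000

Forward pass:
ES_A = 0; EF_A = 13
ES_B = 0; EF_B = 4
ES_C = 0; EF_C = 6
ES_D = 13; EF_D = 13+6 = 19
ES_E = 13; EF_E = 13+11 = 24
ES_F = max(EF_B=4, EF_C=6) = 6; EF_F = 6+11 = 17
ES_G = max(EF_A=13, EF_B=4) = 13; EF_G = 13+12 = 25
ES_H = max(EF_D=19, EF_E=24, EF_F=17, EF_G=25) = 25; EF_H = 25+4 = 29
Expected project duration μ = 29 days. Critical path: A → G → H.

Variance along critical path = 1.000 + 2.778 + 1.000 = 4.778; σ = √4.778 = 2.186 days.
Z = (30 − 29) / 2.186 = 0.457
P(T ≤ 30) = Φ(0.457) ≈ 0.676

0.676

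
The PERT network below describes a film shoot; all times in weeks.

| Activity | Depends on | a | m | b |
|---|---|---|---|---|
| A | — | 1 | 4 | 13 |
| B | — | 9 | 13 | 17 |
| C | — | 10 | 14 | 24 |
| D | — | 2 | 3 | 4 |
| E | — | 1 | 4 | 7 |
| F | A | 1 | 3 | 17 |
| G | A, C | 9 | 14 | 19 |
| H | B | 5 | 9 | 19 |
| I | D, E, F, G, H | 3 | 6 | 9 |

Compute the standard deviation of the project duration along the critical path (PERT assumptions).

3.04 weeks

te_A = (1 + 4·4 + 13)/6 = 30/6 = 5; σ²_A = ((13−1)/6)² = 4.000
te_B = (9 + 4·13 + 17)/6 = 78/6 = 13; σ²_B = ((17−9)/6)² = 1.778
te_C = (10 + 4·14 + 24)/6 = 90/6 = 15; σ²_C = ((24−10)/6)² = 5.444
te_D = (2 + 4·3 + 4)/6 = 18/6 = 3; σ²_D = ((4−2)/6)² = 0.111
te_E = (1 + 4·4 + 7)/6 = 24/6 = 4; σ²_E = ((7−1)/6)² = 1.000
te_F = (1 + 4·3 + 17)/6 = 30/6 = 5; σ²_F = ((17−1)/6)² = 7.111
te_G = (9 + 4·14 + 19)/6 = 84/6 = 14; σ²_G = ((19−9)/6)² = 2.778
te_H = (5 + 4·9 + 19)/6 = 60/6 = 10; σ²_H = ((19−5)/6)² = 5.444
te_I = (3 + 4·6 + 9)/6 = 36/6 = 6; σ²_I = ((9−3)/6)² = 1.000

Forward pass:
ES_A = 0; EF_A = 5
ES_B = 0; EF_B = 13
ES_C = 0; EF_C = 15
ES_D = 0; EF_D = 3
ES_E = 0; EF_E = 4
ES_F = 5; EF_F = 5+5 = 10
ES_G = max(EF_A=5, EF_C=15) = 15; EF_G = 15+14 = 29
ES_H = 13; EF_H = 13+10 = 23
ES_I = max(EF_D=3, EF_E=4, EF_F=10, EF_G=29, EF_H=23) = 29; EF_I = 29+6 = 35
Expected project duration μ = 35 weeks. Critical path: C → G → I.

Variance along critical path = 5.444 + 2.778 + 1.000 = 9.222
σ = √9.222 = 3.037 weeks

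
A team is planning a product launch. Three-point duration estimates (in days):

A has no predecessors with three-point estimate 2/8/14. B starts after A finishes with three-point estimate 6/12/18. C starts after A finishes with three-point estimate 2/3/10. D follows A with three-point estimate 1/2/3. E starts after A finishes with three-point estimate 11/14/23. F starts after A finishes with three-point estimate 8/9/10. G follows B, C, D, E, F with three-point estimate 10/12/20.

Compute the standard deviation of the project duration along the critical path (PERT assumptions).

te_A = (2 + 4·8 + 14)/6 = 48/6 = 8; σ²_A = ((14−2)/6)² = 4.000
te_B = (6 + 4·12 + 18)/6 = 72/6 = 12; σ²_B = ((18−6)/6)² = 4.000
te_C = (2 + 4·3 + 10)/6 = 24/6 = 4; σ²_C = ((10−2)/6)² = 1.778
te_D = (1 + 4·2 + 3)/6 = 12/6 = 2; σ²_D = ((3−1)/6)² = 0.111
te_E = (11 + 4·14 + 23)/6 = 90/6 = 15; σ²_E = ((23−11)/6)² = 4.000
te_F = (8 + 4·9 + 10)/6 = 54/6 = 9; σ²_F = ((10−8)/6)² = 0.111
te_G = (10 + 4·12 + 20)/6 = 78/6 = 13; σ²_G = ((20−10)/6)² = 2.778

Forward pass:
ES_A = 0; EF_A = 8
ES_B = 8; EF_B = 8+12 = 20
ES_C = 8; EF_C = 8+4 = 12
ES_D = 8; EF_D = 8+2 = 10
ES_E = 8; EF_E = 8+15 = 23
ES_F = 8; EF_F = 8+9 = 17
ES_G = max(EF_B=20, EF_C=12, EF_D=10, EF_E=23, EF_F=17) = 23; EF_G = 23+13 = 36
Expected project duration μ = 36 days. Critical path: A → E → G.

Variance along critical path = 4.000 + 4.000 + 2.778 = 10.778
σ = √10.778 = 3.283 days

3.28 days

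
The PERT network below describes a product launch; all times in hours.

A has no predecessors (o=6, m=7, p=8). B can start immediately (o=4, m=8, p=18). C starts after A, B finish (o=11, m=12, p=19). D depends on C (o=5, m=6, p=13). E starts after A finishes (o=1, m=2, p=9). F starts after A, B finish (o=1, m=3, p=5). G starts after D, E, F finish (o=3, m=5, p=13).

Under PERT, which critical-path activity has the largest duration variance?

te_A = (6 + 4·7 + 8)/6 = 42/6 = 7; σ²_A = ((8−6)/6)² = 0.111
te_B = (4 + 4·8 + 18)/6 = 54/6 = 9; σ²_B = ((18−4)/6)² = 5.444
te_C = (11 + 4·12 + 19)/6 = 78/6 = 13; σ²_C = ((19−11)/6)² = 1.778
te_D = (5 + 4·6 + 13)/6 = 42/6 = 7; σ²_D = ((13−5)/6)² = 1.778
te_E = (1 + 4·2 + 9)/6 = 18/6 = 3; σ²_E = ((9−1)/6)² = 1.778
te_F = (1 + 4·3 + 5)/6 = 18/6 = 3; σ²_F = ((5−1)/6)² = 0.444
te_G = (3 + 4·5 + 13)/6 = 36/6 = 6; σ²_G = ((13−3)/6)² = 2.778

Forward pass:
ES_A = 0; EF_A = 7
ES_B = 0; EF_B = 9
ES_C = max(EF_A=7, EF_B=9) = 9; EF_C = 9+13 = 22
ES_D = 22; EF_D = 22+7 = 29
ES_E = 7; EF_E = 7+3 = 10
ES_F = max(EF_A=7, EF_B=9) = 9; EF_F = 9+3 = 12
ES_G = max(EF_D=29, EF_E=10, EF_F=12) = 29; EF_G = 29+6 = 35
Expected project duration μ = 35 hours. Critical path: B → C → D → G.

Variances on critical path: σ²_B=5.444, σ²_C=1.778, σ²_D=1.778, σ²_G=2.778.
Largest is σ²_B = 5.444.

B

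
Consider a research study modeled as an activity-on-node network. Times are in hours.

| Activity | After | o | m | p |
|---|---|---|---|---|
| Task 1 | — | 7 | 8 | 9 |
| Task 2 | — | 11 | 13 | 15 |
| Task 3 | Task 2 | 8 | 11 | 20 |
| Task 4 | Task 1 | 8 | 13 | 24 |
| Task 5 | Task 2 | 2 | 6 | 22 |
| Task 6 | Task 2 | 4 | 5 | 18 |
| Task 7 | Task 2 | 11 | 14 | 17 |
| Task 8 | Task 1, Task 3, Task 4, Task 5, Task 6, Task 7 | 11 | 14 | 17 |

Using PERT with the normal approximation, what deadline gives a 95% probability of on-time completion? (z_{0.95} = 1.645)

43.6 hours

te_Task 1 = (7 + 4·8 + 9)/6 = 48/6 = 8; σ²_Task 1 = ((9−7)/6)² = 0.111
te_Task 2 = (11 + 4·13 + 15)/6 = 78/6 = 13; σ²_Task 2 = ((15−11)/6)² = 0.444
te_Task 3 = (8 + 4·11 + 20)/6 = 72/6 = 12; σ²_Task 3 = ((20−8)/6)² = 4.000
te_Task 4 = (8 + 4·13 + 24)/6 = 84/6 = 14; σ²_Task 4 = ((24−8)/6)² = 7.111
te_Task 5 = (2 + 4·6 + 22)/6 = 48/6 = 8; σ²_Task 5 = ((22−2)/6)² = 11.111
te_Task 6 = (4 + 4·5 + 18)/6 = 42/6 = 7; σ²_Task 6 = ((18−4)/6)² = 5.444
te_Task 7 = (11 + 4·14 + 17)/6 = 84/6 = 14; σ²_Task 7 = ((17−11)/6)² = 1.000
te_Task 8 = (11 + 4·14 + 17)/6 = 84/6 = 14; σ²_Task 8 = ((17−11)/6)² = 1.000

Forward pass:
ES_Task 1 = 0; EF_Task 1 = 8
ES_Task 2 = 0; EF_Task 2 = 13
ES_Task 3 = 13; EF_Task 3 = 13+12 = 25
ES_Task 4 = 8; EF_Task 4 = 8+14 = 22
ES_Task 5 = 13; EF_Task 5 = 13+8 = 21
ES_Task 6 = 13; EF_Task 6 = 13+7 = 20
ES_Task 7 = 13; EF_Task 7 = 13+14 = 27
ES_Task 8 = max(EF_Task 1=8, EF_Task 3=25, EF_Task 4=22, EF_Task 5=21, EF_Task 6=20, EF_Task 7=27) = 27; EF_Task 8 = 27+14 = 41
Expected project duration μ = 41 hours. Critical path: Task 2 → Task 7 → Task 8.

Variance along critical path = 0.444 + 1.000 + 1.000 = 2.444; σ = 1.563 hours.
D = μ + z·σ = 41 + 1.645·1.563 = 43.6 hours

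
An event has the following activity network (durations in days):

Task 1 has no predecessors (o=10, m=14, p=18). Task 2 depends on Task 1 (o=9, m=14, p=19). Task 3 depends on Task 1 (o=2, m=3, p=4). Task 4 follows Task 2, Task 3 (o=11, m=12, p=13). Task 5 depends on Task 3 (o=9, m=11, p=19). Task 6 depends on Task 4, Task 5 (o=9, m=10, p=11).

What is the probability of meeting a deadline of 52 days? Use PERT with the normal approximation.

te_Task 1 = (10 + 4·14 + 18)/6 = 84/6 = 14; σ²_Task 1 = ((18−10)/6)² = 1.778
te_Task 2 = (9 + 4·14 + 19)/6 = 84/6 = 14; σ²_Task 2 = ((19−9)/6)² = 2.778
te_Task 3 = (2 + 4·3 + 4)/6 = 18/6 = 3; σ²_Task 3 = ((4−2)/6)² = 0.111
te_Task 4 = (11 + 4·12 + 13)/6 = 72/6 = 12; σ²_Task 4 = ((13−11)/6)² = 0.111
te_Task 5 = (9 + 4·11 + 19)/6 = 72/6 = 12; σ²_Task 5 = ((19−9)/6)² = 2.778
te_Task 6 = (9 + 4·10 + 11)/6 = 60/6 = 10; σ²_Task 6 = ((11−9)/6)² = 0.111

Forward pass:
ES_Task 1 = 0; EF_Task 1 = 14
ES_Task 2 = 14; EF_Task 2 = 14+14 = 28
ES_Task 3 = 14; EF_Task 3 = 14+3 = 17
ES_Task 4 = max(EF_Task 2=28, EF_Task 3=17) = 28; EF_Task 4 = 28+12 = 40
ES_Task 5 = 17; EF_Task 5 = 17+12 = 29
ES_Task 6 = max(EF_Task 4=40, EF_Task 5=29) = 40; EF_Task 6 = 40+10 = 50
Expected project duration μ = 50 days. Critical path: Task 1 → Task 2 → Task 4 → Task 6.

Variance along critical path = 1.778 + 2.778 + 0.111 + 0.111 = 4.778; σ = √4.778 = 2.186 days.
Z = (52 − 50) / 2.186 = 0.915
P(T ≤ 52) = Φ(0.915) ≈ 0.820

0.820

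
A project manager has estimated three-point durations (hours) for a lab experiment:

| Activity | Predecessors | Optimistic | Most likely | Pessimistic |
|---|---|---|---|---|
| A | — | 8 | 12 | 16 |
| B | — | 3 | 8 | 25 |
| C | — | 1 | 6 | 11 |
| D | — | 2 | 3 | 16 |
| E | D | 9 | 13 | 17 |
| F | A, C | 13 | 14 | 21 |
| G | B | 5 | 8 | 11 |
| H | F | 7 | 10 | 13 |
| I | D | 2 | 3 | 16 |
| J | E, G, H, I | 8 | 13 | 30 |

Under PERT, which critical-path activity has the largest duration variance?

te_A = (8 + 4·12 + 16)/6 = 72/6 = 12; σ²_A = ((16−8)/6)² = 1.778
te_B = (3 + 4·8 + 25)/6 = 60/6 = 10; σ²_B = ((25−3)/6)² = 13.444
te_C = (1 + 4·6 + 11)/6 = 36/6 = 6; σ²_C = ((11−1)/6)² = 2.778
te_D = (2 + 4·3 + 16)/6 = 30/6 = 5; σ²_D = ((16−2)/6)² = 5.444
te_E = (9 + 4·13 + 17)/6 = 78/6 = 13; σ²_E = ((17−9)/6)² = 1.778
te_F = (13 + 4·14 + 21)/6 = 90/6 = 15; σ²_F = ((21−13)/6)² = 1.778
te_G = (5 + 4·8 + 11)/6 = 48/6 = 8; σ²_G = ((11−5)/6)² = 1.000
te_H = (7 + 4·10 + 13)/6 = 60/6 = 10; σ²_H = ((13−7)/6)² = 1.000
te_I = (2 + 4·3 + 16)/6 = 30/6 = 5; σ²_I = ((16−2)/6)² = 5.444
te_J = (8 + 4·13 + 30)/6 = 90/6 = 15; σ²_J = ((30−8)/6)² = 13.444

Forward pass:
ES_A = 0; EF_A = 12
ES_B = 0; EF_B = 10
ES_C = 0; EF_C = 6
ES_D = 0; EF_D = 5
ES_E = 5; EF_E = 5+13 = 18
ES_F = max(EF_A=12, EF_C=6) = 12; EF_F = 12+15 = 27
ES_G = 10; EF_G = 10+8 = 18
ES_H = 27; EF_H = 27+10 = 37
ES_I = 5; EF_I = 5+5 = 10
ES_J = max(EF_E=18, EF_G=18, EF_H=37, EF_I=10) = 37; EF_J = 37+15 = 52
Expected project duration μ = 52 hours. Critical path: A → F → H → J.

Variances on critical path: σ²_A=1.778, σ²_F=1.778, σ²_H=1.000, σ²_J=13.444.
Largest is σ²_J = 13.444.

J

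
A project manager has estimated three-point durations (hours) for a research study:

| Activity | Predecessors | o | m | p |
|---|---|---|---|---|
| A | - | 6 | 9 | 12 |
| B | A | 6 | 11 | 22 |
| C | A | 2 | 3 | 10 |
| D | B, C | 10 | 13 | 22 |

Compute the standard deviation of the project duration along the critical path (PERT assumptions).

te_A = (6 + 4·9 + 12)/6 = 54/6 = 9; σ²_A = ((12−6)/6)² = 1.000
te_B = (6 + 4·11 + 22)/6 = 72/6 = 12; σ²_B = ((22−6)/6)² = 7.111
te_C = (2 + 4·3 + 10)/6 = 24/6 = 4; σ²_C = ((10−2)/6)² = 1.778
te_D = (10 + 4·13 + 22)/6 = 84/6 = 14; σ²_D = ((22−10)/6)² = 4.000

Forward pass:
ES_A = 0; EF_A = 9
ES_B = 9; EF_B = 9+12 = 21
ES_C = 9; EF_C = 9+4 = 13
ES_D = max(EF_B=21, EF_C=13) = 21; EF_D = 21+14 = 35
Expected project duration μ = 35 hours. Critical path: A → B → D.

Variance along critical path = 1.000 + 7.111 + 4.000 = 12.111
σ = √12.111 = 3.480 hours

3.48 hours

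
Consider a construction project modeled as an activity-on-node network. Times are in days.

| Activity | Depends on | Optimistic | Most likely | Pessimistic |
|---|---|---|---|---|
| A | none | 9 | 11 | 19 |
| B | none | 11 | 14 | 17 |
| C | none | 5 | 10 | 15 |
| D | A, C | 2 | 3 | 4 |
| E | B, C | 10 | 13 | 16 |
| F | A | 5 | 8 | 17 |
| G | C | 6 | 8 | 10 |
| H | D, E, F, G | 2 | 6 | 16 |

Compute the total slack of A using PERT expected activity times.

te_A = (9 + 4·11 + 19)/6 = 72/6 = 12
te_B = (11 + 4·14 + 17)/6 = 84/6 = 14
te_C = (5 + 4·10 + 15)/6 = 60/6 = 10
te_D = (2 + 4·3 + 4)/6 = 18/6 = 3
te_E = (10 + 4·13 + 16)/6 = 78/6 = 13
te_F = (5 + 4·8 + 17)/6 = 54/6 = 9
te_G = (6 + 4·8 + 10)/6 = 48/6 = 8
te_H = (2 + 4·6 + 16)/6 = 42/6 = 7

Forward pass:
ES_A = 0; EF_A = 12
ES_B = 0; EF_B = 14
ES_C = 0; EF_C = 10
ES_D = max(EF_A=12, EF_C=10) = 12; EF_D = 12+3 = 15
ES_E = max(EF_B=14, EF_C=10) = 14; EF_E = 14+13 = 27
ES_F = 12; EF_F = 12+9 = 21
ES_G = 10; EF_G = 10+8 = 18
ES_H = max(EF_D=15, EF_E=27, EF_F=21, EF_G=18) = 27; EF_H = 27+7 = 34
Expected project duration μ = 34 days. Critical path: B → E → H.

Backward pass:
LF_H = 34; LS_H = 34−7 = 27
LF_G = LS_H = 27; LS_G = 27−8 = 19
LF_F = LS_H = 27; LS_F = 27−9 = 18
LF_E = LS_H = 27; LS_E = 27−13 = 14
LF_D = LS_H = 27; LS_D = 27−3 = 24
LF_C = min(LS_D=24, LS_E=14, LS_G=19) = 14; LS_C = 14−10 = 4
LF_B = LS_E = 14; LS_B = 14−14 = 0
LF_A = min(LS_D=24, LS_F=18) = 18; LS_A = 18−12 = 6
Slack_A = LS_A − ES_A = 6 − 0 = 6

6 days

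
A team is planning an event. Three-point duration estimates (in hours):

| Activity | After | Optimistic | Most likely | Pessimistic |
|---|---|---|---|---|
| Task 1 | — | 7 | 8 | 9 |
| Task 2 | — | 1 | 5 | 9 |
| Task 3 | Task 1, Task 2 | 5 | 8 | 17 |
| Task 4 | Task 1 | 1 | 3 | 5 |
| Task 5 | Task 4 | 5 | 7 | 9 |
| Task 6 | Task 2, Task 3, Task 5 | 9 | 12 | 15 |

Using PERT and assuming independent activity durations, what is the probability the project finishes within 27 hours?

te_Task 1 = (7 + 4·8 + 9)/6 = 48/6 = 8; σ²_Task 1 = ((9−7)/6)² = 0.111
te_Task 2 = (1 + 4·5 + 9)/6 = 30/6 = 5; σ²_Task 2 = ((9−1)/6)² = 1.778
te_Task 3 = (5 + 4·8 + 17)/6 = 54/6 = 9; σ²_Task 3 = ((17−5)/6)² = 4.000
te_Task 4 = (1 + 4·3 + 5)/6 = 18/6 = 3; σ²_Task 4 = ((5−1)/6)² = 0.444
te_Task 5 = (5 + 4·7 + 9)/6 = 42/6 = 7; σ²_Task 5 = ((9−5)/6)² = 0.444
te_Task 6 = (9 + 4·12 + 15)/6 = 72/6 = 12; σ²_Task 6 = ((15−9)/6)² = 1.000

Forward pass:
ES_Task 1 = 0; EF_Task 1 = 8
ES_Task 2 = 0; EF_Task 2 = 5
ES_Task 3 = max(EF_Task 1=8, EF_Task 2=5) = 8; EF_Task 3 = 8+9 = 17
ES_Task 4 = 8; EF_Task 4 = 8+3 = 11
ES_Task 5 = 11; EF_Task 5 = 11+7 = 18
ES_Task 6 = max(EF_Task 2=5, EF_Task 3=17, EF_Task 5=18) = 18; EF_Task 6 = 18+12 = 30
Expected project duration μ = 30 hours. Critical path: Task 1 → Task 4 → Task 5 → Task 6.

Variance along critical path = 0.111 + 0.444 + 0.444 + 1.000 = 2.000; σ = √2.000 = 1.414 hours.
Z = (27 − 30) / 1.414 = -2.121
P(T ≤ 27) = Φ(-2.121) ≈ 0.017

0.017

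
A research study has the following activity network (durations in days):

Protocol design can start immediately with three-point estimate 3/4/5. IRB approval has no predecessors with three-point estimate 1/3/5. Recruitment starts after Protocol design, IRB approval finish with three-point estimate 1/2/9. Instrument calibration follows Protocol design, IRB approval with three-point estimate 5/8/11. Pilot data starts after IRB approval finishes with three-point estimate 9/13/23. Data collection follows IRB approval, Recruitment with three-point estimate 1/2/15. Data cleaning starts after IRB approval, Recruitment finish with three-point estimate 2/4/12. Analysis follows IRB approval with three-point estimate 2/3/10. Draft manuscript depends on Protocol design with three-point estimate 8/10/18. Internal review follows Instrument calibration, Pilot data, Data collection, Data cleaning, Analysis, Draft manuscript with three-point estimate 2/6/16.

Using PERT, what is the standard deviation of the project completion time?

3.37 days

te_Protocol design = (3 + 4·4 + 5)/6 = 24/6 = 4; σ²_Protocol design = ((5−3)/6)² = 0.111
te_IRB approval = (1 + 4·3 + 5)/6 = 18/6 = 3; σ²_IRB approval = ((5−1)/6)² = 0.444
te_Recruitment = (1 + 4·2 + 9)/6 = 18/6 = 3; σ²_Recruitment = ((9−1)/6)² = 1.778
te_Instrument calibration = (5 + 4·8 + 11)/6 = 48/6 = 8; σ²_Instrument calibration = ((11−5)/6)² = 1.000
te_Pilot data = (9 + 4·13 + 23)/6 = 84/6 = 14; σ²_Pilot data = ((23−9)/6)² = 5.444
te_Data collection = (1 + 4·2 + 15)/6 = 24/6 = 4; σ²_Data collection = ((15−1)/6)² = 5.444
te_Data cleaning = (2 + 4·4 + 12)/6 = 30/6 = 5; σ²_Data cleaning = ((12−2)/6)² = 2.778
te_Analysis = (2 + 4·3 + 10)/6 = 24/6 = 4; σ²_Analysis = ((10−2)/6)² = 1.778
te_Draft manuscript = (8 + 4·10 + 18)/6 = 66/6 = 11; σ²_Draft manuscript = ((18−8)/6)² = 2.778
te_Internal review = (2 + 4·6 + 16)/6 = 42/6 = 7; σ²_Internal review = ((16−2)/6)² = 5.444

Forward pass:
ES_Protocol design = 0; EF_Protocol design = 4
ES_IRB approval = 0; EF_IRB approval = 3
ES_Recruitment = max(EF_Protocol design=4, EF_IRB approval=3) = 4; EF_Recruitment = 4+3 = 7
ES_Instrument calibration = max(EF_Protocol design=4, EF_IRB approval=3) = 4; EF_Instrument calibration = 4+8 = 12
ES_Pilot data = 3; EF_Pilot data = 3+14 = 17
ES_Data collection = max(EF_IRB approval=3, EF_Recruitment=7) = 7; EF_Data collection = 7+4 = 11
ES_Data cleaning = max(EF_IRB approval=3, EF_Recruitment=7) = 7; EF_Data cleaning = 7+5 = 12
ES_Analysis = 3; EF_Analysis = 3+4 = 7
ES_Draft manuscript = 4; EF_Draft manuscript = 4+11 = 15
ES_Internal review = max(EF_Instrument calibration=12, EF_Pilot data=17, EF_Data collection=11, EF_Data cleaning=12, EF_Analysis=7, EF_Draft manuscript=15) = 17; EF_Internal review = 17+7 = 24
Expected project duration μ = 24 days. Critical path: IRB approval → Pilot data → Internal review.

Variance along critical path = 0.444 + 5.444 + 5.444 = 11.333
σ = √11.333 = 3.367 days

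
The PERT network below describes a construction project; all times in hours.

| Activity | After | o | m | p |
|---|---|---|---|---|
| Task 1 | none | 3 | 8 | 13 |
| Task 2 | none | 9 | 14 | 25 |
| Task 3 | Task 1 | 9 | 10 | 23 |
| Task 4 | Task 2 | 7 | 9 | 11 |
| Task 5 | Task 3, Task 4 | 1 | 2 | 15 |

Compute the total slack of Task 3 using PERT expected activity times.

4 hours

te_Task 1 = (3 + 4·8 + 13)/6 = 48/6 = 8
te_Task 2 = (9 + 4·14 + 25)/6 = 90/6 = 15
te_Task 3 = (9 + 4·10 + 23)/6 = 72/6 = 12
te_Task 4 = (7 + 4·9 + 11)/6 = 54/6 = 9
te_Task 5 = (1 + 4·2 + 15)/6 = 24/6 = 4

Forward pass:
ES_Task 1 = 0; EF_Task 1 = 8
ES_Task 2 = 0; EF_Task 2 = 15
ES_Task 3 = 8; EF_Task 3 = 8+12 = 20
ES_Task 4 = 15; EF_Task 4 = 15+9 = 24
ES_Task 5 = max(EF_Task 3=20, EF_Task 4=24) = 24; EF_Task 5 = 24+4 = 28
Expected project duration μ = 28 hours. Critical path: Task 2 → Task 4 → Task 5.

Backward pass:
LF_Task 5 = 28; LS_Task 5 = 28−4 = 24
LF_Task 4 = LS_Task 5 = 24; LS_Task 4 = 24−9 = 15
LF_Task 3 = LS_Task 5 = 24; LS_Task 3 = 24−12 = 12
LF_Task 2 = LS_Task 4 = 15; LS_Task 2 = 15−15 = 0
LF_Task 1 = LS_Task 3 = 12; LS_Task 1 = 12−8 = 4
Slack_Task 3 = LS_Task 3 − ES_Task 3 = 12 − 8 = 4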